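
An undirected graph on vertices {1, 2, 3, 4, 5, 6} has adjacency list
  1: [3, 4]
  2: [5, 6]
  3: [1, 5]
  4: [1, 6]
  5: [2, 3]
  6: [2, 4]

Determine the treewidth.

A width-2 tree decomposition is:
Bags: B1 = {1, 3, 4}  B2 = {3, 4, 5}  B3 = {2, 4, 5}  B4 = {2, 4, 6}
Tree: B1–B2, B2–B3, B3–B4
The largest bag has 3 vertices, giving width 2; this decomposition certifies tw(G) ≤ 2. Since 4–1–3–5–2–6–4 is a cycle in G, G is not acyclic. Forests are exactly the graphs of treewidth ≤ 1, so tw(G) ≥ 2. Hence tw(G) = 2 exactly.

2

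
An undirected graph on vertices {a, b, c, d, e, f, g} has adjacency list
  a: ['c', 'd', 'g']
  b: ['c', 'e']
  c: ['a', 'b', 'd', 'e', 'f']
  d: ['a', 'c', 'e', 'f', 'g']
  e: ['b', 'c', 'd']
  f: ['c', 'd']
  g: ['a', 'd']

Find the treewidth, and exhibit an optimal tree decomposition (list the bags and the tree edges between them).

Treewidth 2.
One such decomposition:
Bags: B1 = {c, d, e}  B2 = {a, c, d}  B3 = {b, c, e}  B4 = {a, d, g}  B5 = {c, d, f}
Tree: B1–B2, B1–B3, B2–B4, B1–B5

Every bag has size at most 3, so the width is 3 − 1 = 2 and tw(G) ≤ 2. Conversely, {a, d, g} is a clique of size 3, and the vertices of any clique must share a bag in every tree decomposition; so some bag has ≥ 3 vertices and tw(G) ≥ 2. Hence tw(G) = 2 exactly.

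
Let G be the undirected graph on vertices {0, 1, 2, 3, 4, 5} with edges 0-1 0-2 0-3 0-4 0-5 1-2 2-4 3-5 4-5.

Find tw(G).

2

A width-2 tree decomposition is:
Bags: B1 = {0, 2, 4}  B2 = {0, 4, 5}  B3 = {0, 1, 2}  B4 = {0, 3, 5}
Tree: B1–B2, B1–B3, B2–B4
Each bag holds 3 vertices, so the decomposition has width 2, which upper-bounds the treewidth. Conversely, {0, 1, 2} is a clique of size 3, and the vertices of any clique must share a bag in every tree decomposition; so some bag has ≥ 3 vertices and tw(G) ≥ 2. Hence tw(G) = 2 exactly.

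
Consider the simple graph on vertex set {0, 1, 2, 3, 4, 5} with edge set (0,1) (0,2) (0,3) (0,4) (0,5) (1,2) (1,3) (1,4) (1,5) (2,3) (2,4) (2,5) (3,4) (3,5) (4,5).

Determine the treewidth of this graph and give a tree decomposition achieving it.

With just one bag of size 6, the width is 6 − 1 = 5, so tw(G) ≤ 5. On the other hand G contains the 6-clique {0, 1, 2, 3, 4, 5}. A clique must lie in a single bag of any decomposition, so no decomposition can have width below 5. Combining the bounds, tw(G) = 5.

Treewidth 5.
One optimal decomposition is:
Bags: B1 = {0, 1, 2, 3, 4, 5}
Tree: (single bag)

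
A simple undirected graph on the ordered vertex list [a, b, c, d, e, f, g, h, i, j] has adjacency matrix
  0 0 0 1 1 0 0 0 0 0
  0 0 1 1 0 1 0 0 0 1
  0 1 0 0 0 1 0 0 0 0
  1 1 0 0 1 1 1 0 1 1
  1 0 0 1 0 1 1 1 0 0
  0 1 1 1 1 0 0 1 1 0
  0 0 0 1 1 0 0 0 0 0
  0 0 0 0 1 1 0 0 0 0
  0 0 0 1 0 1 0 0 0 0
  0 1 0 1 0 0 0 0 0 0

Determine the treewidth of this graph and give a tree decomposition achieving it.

Every bag has size at most 3, so the width is 3 − 1 = 2 and tw(G) ≤ 2. Conversely, {d, e, g} is a clique of size 3, and the vertices of any clique must share a bag in every tree decomposition; so some bag has ≥ 3 vertices and tw(G) ≥ 2. Combining the bounds, tw(G) = 2.

Treewidth 2.
One optimal decomposition is:
Bags: B1 = {d, e, f}  B2 = {e, f, h}  B3 = {b, d, f}  B4 = {d, e, g}  B5 = {d, f, i}  B6 = {b, d, j}  B7 = {b, c, f}  B8 = {a, d, e}
Tree: B1–B2, B1–B3, B1–B4, B1–B5, B3–B6, B3–B7, B1–B8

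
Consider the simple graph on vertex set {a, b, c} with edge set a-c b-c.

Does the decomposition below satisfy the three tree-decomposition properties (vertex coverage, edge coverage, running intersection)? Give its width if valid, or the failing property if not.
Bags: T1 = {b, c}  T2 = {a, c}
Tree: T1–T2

Yes; width 1.

Every vertex of G appears in some bag (union = {a, b, c}); every edge is covered by a bag; and for each vertex v the set of bags containing v is connected in the bag tree. The decomposition is therefore valid. The largest bag has 2 vertices, so the width is 1.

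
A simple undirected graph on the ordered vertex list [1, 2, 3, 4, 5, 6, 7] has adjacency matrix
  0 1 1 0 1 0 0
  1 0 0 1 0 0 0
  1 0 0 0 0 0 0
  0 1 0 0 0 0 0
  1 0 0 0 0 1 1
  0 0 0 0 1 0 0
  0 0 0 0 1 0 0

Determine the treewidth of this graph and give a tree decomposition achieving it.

Treewidth 1.
One such decomposition:
Bags: B1 = {1, 5}  B2 = {5, 6}  B3 = {1, 2}  B4 = {1, 3}  B5 = {5, 7}  B6 = {2, 4}
Tree: B1–B2, B1–B3, B1–B4, B1–B5, B3–B6

The largest bag has 2 vertices, giving width 1; this decomposition certifies tw(G) ≤ 1. G has an edge, so its treewidth is at least 1. The upper and lower bounds meet at 1, so that is the treewidth.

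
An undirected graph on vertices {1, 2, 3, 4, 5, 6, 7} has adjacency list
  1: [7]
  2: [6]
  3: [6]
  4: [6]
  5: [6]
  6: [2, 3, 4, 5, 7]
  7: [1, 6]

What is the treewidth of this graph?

1

A width-1 tree decomposition is:
Bags: B1 = {5, 6}  B2 = {4, 6}  B3 = {2, 6}  B4 = {6, 7}  B5 = {3, 6}  B6 = {1, 7}
Tree: B1–B2, B1–B3, B2–B4, B4–B5, B4–B6
Each bag holds 2 vertices, so the decomposition has width 1, which upper-bounds the treewidth. Any graph with an edge has treewidth ≥ 1, and G has the edge 6–5. The upper and lower bounds meet at 1, so that is the treewidth.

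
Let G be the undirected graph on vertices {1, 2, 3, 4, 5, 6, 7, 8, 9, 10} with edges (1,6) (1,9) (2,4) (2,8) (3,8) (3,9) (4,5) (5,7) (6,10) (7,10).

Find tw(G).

2

A width-2 tree decomposition is:
Bags: B1 = {1, 3, 9}  B2 = {1, 3, 6}  B3 = {3, 6, 10}  B4 = {3, 7, 10}  B5 = {3, 5, 7}  B6 = {3, 4, 5}  B7 = {2, 3, 4}  B8 = {2, 3, 8}
Tree: B1–B2, B2–B3, B3–B4, B4–B5, B5–B6, B6–B7, B7–B8
Every bag has size at most 3, so the width is 3 − 1 = 2 and tw(G) ≤ 2. For the lower bound, G contains the cycle 3–9–1–6–10–7–5–4–2–8–3, so G is not a forest; only forests have treewidth ≤ 1, hence tw(G) ≥ 2. Therefore the treewidth is 2.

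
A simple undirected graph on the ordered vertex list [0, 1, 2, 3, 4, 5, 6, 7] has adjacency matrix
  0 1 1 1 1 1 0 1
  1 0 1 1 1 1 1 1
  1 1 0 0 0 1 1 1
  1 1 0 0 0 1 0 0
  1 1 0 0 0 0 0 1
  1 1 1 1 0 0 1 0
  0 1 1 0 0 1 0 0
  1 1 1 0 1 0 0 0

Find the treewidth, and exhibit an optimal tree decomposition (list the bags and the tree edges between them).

Treewidth 3.
One such decomposition:
Bags: B1 = {0, 1, 2, 5}  B2 = {1, 2, 5, 6}  B3 = {0, 1, 3, 5}  B4 = {0, 1, 2, 7}  B5 = {0, 1, 4, 7}
Tree: B1–B2, B1–B3, B1–B4, B4–B5

Every bag has size at most 4, so the width is 4 − 1 = 3 and tw(G) ≤ 3. Conversely, {0, 1, 2, 5} is a clique of size 4, and the vertices of any clique must share a bag in every tree decomposition; so some bag has ≥ 4 vertices and tw(G) ≥ 3. Hence tw(G) = 3 exactly.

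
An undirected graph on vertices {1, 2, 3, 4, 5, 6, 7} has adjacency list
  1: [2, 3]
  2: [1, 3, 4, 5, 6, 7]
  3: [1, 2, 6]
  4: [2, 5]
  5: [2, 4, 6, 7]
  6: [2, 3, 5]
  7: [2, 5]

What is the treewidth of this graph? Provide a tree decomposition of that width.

The largest bag has 3 vertices, giving width 2; this decomposition certifies tw(G) ≤ 2. On the other hand G contains the 3-clique {1, 2, 3}. A clique must lie in a single bag of any decomposition, so no decomposition can have width below 2. Hence tw(G) = 2 exactly.

Treewidth 2.
One optimal decomposition is:
Bags: B1 = {2, 3, 6}  B2 = {2, 5, 6}  B3 = {1, 2, 3}  B4 = {2, 4, 5}  B5 = {2, 5, 7}
Tree: B1–B2, B1–B3, B2–B4, B4–B5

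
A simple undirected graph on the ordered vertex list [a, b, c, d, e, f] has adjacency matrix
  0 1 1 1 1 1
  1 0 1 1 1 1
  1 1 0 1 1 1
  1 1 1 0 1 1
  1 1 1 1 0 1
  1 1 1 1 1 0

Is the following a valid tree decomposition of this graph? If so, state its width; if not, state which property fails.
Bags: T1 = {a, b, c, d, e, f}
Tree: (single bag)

Yes; width 5.

Vertex coverage: the bags together contain {a, b, c, d, e, f}, the full vertex set. Edge coverage: each edge of G has both endpoints in at least one bag. Running intersection: for every vertex, the bags containing it form a connected subtree. All three properties hold, so this is a valid tree decomposition of width max|bag| − 1 = 5, and hence tw(G) ≤ 5.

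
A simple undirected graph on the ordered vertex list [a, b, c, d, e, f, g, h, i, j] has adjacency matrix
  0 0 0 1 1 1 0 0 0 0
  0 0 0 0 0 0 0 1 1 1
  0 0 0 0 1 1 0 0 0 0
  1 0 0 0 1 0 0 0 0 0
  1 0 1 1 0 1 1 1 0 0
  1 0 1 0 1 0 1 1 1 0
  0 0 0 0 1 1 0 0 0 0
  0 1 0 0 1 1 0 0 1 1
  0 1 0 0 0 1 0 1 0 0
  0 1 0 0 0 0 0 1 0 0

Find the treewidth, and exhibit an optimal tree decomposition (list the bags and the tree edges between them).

Treewidth 2.
One such decomposition:
Bags: B1 = {a, e, f}  B2 = {e, f, h}  B3 = {f, h, i}  B4 = {a, d, e}  B5 = {b, h, i}  B6 = {c, e, f}  B7 = {e, f, g}  B8 = {b, h, j}
Tree: B1–B2, B2–B3, B1–B4, B3–B5, B2–B6, B6–B7, B5–B8

Every bag has size at most 3, so the width is 3 − 1 = 2 and tw(G) ≤ 2. For the lower bound, the 3 vertices {a, d, e} are pairwise adjacent, and any tree decomposition puts a clique entirely inside one bag — forcing width ≥ 2. Therefore the treewidth is 2.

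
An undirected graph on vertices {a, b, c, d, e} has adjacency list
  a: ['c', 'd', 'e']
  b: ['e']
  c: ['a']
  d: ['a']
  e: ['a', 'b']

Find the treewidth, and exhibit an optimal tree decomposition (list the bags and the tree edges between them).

The largest bag has 2 vertices, giving width 1; this decomposition certifies tw(G) ≤ 1. Any graph with an edge has treewidth ≥ 1, and G has the edge d–a. The upper and lower bounds meet at 1, so that is the treewidth.

Treewidth 1.
One such decomposition:
Bags: B1 = {a, d}  B2 = {a, c}  B3 = {a, e}  B4 = {b, e}
Tree: B1–B2, B1–B3, B3–B4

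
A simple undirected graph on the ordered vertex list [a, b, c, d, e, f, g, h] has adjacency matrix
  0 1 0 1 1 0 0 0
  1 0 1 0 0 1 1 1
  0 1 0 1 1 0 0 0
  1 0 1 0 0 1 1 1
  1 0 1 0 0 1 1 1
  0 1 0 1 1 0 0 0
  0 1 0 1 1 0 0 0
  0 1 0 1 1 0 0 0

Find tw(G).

3

A width-3 tree decomposition is:
Bags: B1 = {a, b, d, e}  B2 = {b, c, d, e}  B3 = {b, d, e, f}  B4 = {b, d, e, g}  B5 = {b, d, e, h}
Tree: B1–B2, B2–B3, B3–B4, B4–B5
Every bag has size at most 4, so the width is 4 − 1 = 3 and tw(G) ≤ 3. For the lower bound: the 4 vertex sets {a,e}, {b,c}, {d}, {f} are disjoint, each induces a connected subgraph, and every pair is joined by at least one edge of G. Contracting each set to a single vertex therefore yields K_{4} as a minor, and since treewidth is minor-monotone, tw(G) ≥ tw(K_{4}) = 3. Hence tw(G) = 3 exactly.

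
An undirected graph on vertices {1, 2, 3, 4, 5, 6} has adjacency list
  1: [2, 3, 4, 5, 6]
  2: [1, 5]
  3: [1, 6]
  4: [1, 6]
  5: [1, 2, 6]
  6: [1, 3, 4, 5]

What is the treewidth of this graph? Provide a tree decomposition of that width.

The largest bag has 3 vertices, giving width 2; this decomposition certifies tw(G) ≤ 2. Conversely, {1, 2, 5} is a clique of size 3, and the vertices of any clique must share a bag in every tree decomposition; so some bag has ≥ 3 vertices and tw(G) ≥ 2. The upper and lower bounds meet at 2, so that is the treewidth.

Treewidth 2.
One optimal decomposition is:
Bags: B1 = {1, 3, 6}  B2 = {1, 5, 6}  B3 = {1, 2, 5}  B4 = {1, 4, 6}
Tree: B1–B2, B2–B3, B1–B4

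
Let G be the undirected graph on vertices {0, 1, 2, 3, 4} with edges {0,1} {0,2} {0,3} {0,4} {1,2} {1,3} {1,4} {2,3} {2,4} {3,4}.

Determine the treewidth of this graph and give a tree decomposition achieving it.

Treewidth 4.
One such decomposition:
Bags: B1 = {0, 1, 2, 3, 4}
Tree: (single bag)

With just one bag of size 5, the width is 5 − 1 = 4, so tw(G) ≤ 4. On the other hand G contains the 5-clique {0, 1, 2, 3, 4}. A clique must lie in a single bag of any decomposition, so no decomposition can have width below 4. Therefore the treewidth is 4.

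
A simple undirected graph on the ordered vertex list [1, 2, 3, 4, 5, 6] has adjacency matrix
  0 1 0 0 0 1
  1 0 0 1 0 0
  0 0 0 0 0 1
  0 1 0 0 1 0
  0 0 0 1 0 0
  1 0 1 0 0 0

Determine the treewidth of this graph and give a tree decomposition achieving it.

Every bag has size at most 2, so the width is 2 − 1 = 1 and tw(G) ≤ 1. Since G has at least one edge (e.g. 3–6), it is not an edgeless graph, so tw(G) ≥ 1. Combining the bounds, tw(G) = 1.

Treewidth 1.
One such decomposition:
Bags: B1 = {3, 6}  B2 = {1, 6}  B3 = {1, 2}  B4 = {2, 4}  B5 = {4, 5}
Tree: B1–B2, B2–B3, B3–B4, B4–B5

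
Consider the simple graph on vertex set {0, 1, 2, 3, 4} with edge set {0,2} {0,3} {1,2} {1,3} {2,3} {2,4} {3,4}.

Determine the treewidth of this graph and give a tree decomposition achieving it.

Treewidth 2.
Bags: B1 = {2, 3, 4}  B2 = {1, 2, 3}  B3 = {0, 2, 3}
Tree: B1–B2, B2–B3

Each bag holds 3 vertices, so the decomposition has width 2, which upper-bounds the treewidth. On the other hand G contains the 3-clique {0, 2, 3}. A clique must lie in a single bag of any decomposition, so no decomposition can have width below 2. Therefore the treewidth is 2.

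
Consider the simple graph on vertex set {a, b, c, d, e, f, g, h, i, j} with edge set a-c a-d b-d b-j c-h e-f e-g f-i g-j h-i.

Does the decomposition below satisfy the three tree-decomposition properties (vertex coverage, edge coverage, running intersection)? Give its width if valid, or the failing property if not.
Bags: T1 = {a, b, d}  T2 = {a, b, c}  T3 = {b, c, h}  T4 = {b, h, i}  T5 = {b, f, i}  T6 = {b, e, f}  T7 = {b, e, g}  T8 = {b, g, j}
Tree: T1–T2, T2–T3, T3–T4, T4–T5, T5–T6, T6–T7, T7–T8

Yes; width 2.

Checking the three conditions: (i) the bags cover all of {a, b, c, d, e, f, g, h, i, j}; (ii) for each edge, some bag contains both endpoints; (iii) the bags containing any fixed vertex form a subtree. All hold, so the decomposition is valid with width 3 − 1 = 2.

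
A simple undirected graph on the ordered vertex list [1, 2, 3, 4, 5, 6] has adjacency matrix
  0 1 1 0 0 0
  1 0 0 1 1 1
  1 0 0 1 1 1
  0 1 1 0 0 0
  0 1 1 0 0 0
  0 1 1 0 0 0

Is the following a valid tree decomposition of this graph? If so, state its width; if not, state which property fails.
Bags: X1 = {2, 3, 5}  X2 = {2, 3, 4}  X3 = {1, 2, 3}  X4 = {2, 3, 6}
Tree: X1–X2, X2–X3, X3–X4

Vertex coverage: the bags together contain {1, 2, 3, 4, 5, 6}, the full vertex set. Edge coverage: each edge of G has both endpoints in at least one bag. Running intersection: for every vertex, the bags containing it form a connected subtree. All three properties hold, so this is a valid tree decomposition of width max|bag| − 1 = 2, and hence tw(G) ≤ 2.

Yes; width 2.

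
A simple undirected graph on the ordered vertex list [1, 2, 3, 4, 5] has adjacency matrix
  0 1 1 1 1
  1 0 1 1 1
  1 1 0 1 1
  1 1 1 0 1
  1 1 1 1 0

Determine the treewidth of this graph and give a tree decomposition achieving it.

A single bag containing all 5 vertices is trivially a valid decomposition of width 4. Conversely, {1, 2, 3, 4, 5} is a clique of size 5, and the vertices of any clique must share a bag in every tree decomposition; so some bag has ≥ 5 vertices and tw(G) ≥ 4. The upper and lower bounds meet at 4, so that is the treewidth.

Treewidth 4.
One optimal decomposition is:
Bags: B1 = {1, 2, 3, 4, 5}
Tree: (single bag)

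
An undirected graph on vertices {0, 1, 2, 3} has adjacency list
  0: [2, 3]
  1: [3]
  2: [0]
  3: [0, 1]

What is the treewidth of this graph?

1

A width-1 tree decomposition is:
Bags: B1 = {1, 3}  B2 = {0, 3}  B3 = {0, 2}
Tree: B1–B2, B2–B3
Every bag has size at most 2, so the width is 2 − 1 = 1 and tw(G) ≤ 1. Any graph with an edge has treewidth ≥ 1, and G has the edge 1–3. Combining the bounds, tw(G) = 1.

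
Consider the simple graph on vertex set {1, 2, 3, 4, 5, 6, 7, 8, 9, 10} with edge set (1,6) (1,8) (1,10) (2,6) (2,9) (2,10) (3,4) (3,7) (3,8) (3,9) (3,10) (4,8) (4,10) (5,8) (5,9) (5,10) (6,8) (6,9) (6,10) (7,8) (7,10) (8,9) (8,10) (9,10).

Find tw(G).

3

A width-3 tree decomposition is:
Bags: B1 = {3, 8, 9, 10}  B2 = {3, 7, 8, 10}  B3 = {5, 8, 9, 10}  B4 = {3, 4, 8, 10}  B5 = {6, 8, 9, 10}  B6 = {1, 6, 8, 10}  B7 = {2, 6, 9, 10}
Tree: B1–B2, B1–B3, B2–B4, B3–B5, B5–B6, B5–B7
Each bag holds 4 vertices, so the decomposition has width 3, which upper-bounds the treewidth. On the other hand G contains the 4-clique {1, 6, 8, 10}. A clique must lie in a single bag of any decomposition, so no decomposition can have width below 3. Therefore the treewidth is 3.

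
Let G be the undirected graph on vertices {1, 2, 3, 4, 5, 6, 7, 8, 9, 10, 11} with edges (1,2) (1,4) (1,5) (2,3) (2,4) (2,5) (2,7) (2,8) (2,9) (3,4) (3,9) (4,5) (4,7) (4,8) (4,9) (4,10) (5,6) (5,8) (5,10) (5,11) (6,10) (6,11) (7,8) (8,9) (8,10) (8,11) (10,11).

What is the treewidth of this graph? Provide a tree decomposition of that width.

Treewidth 3.
Bags: B1 = {2, 4, 5, 8}  B2 = {2, 4, 7, 8}  B3 = {4, 5, 8, 10}  B4 = {2, 4, 8, 9}  B5 = {1, 2, 4, 5}  B6 = {2, 3, 4, 9}  B7 = {5, 8, 10, 11}  B8 = {5, 6, 10, 11}
Tree: B1–B2, B1–B3, B2–B4, B1–B5, B4–B6, B3–B7, B7–B8

The largest bag has 4 vertices, giving width 3; this decomposition certifies tw(G) ≤ 3. On the other hand G contains the 4-clique {5, 8, 10, 11}. A clique must lie in a single bag of any decomposition, so no decomposition can have width below 3. Combining the bounds, tw(G) = 3.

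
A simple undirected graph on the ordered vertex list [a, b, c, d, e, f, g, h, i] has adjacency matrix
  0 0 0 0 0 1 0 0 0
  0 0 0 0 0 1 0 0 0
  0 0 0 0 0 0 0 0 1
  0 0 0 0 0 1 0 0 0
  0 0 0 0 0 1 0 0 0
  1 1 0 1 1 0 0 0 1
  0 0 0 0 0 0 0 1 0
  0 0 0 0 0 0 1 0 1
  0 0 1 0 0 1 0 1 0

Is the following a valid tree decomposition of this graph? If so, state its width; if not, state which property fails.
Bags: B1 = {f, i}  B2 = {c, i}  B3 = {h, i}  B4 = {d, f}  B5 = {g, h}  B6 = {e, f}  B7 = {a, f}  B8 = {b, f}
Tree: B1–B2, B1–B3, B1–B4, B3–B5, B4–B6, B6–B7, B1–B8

Checking the three conditions: (i) the bags cover all of {a, b, c, d, e, f, g, h, i}; (ii) for each edge, some bag contains both endpoints; (iii) the bags containing any fixed vertex form a subtree. All hold, so the decomposition is valid with width 2 − 1 = 1.

Yes; width 1.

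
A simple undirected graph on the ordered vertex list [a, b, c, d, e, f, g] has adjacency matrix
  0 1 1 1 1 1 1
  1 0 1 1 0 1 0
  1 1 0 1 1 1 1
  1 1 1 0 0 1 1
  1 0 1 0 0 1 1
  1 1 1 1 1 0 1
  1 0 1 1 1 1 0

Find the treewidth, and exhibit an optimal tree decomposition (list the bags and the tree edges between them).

Treewidth 4.
One such decomposition:
Bags: B1 = {a, c, d, f, g}  B2 = {a, c, e, f, g}  B3 = {a, b, c, d, f}
Tree: B1–B2, B1–B3

Each bag holds 5 vertices, so the decomposition has width 4, which upper-bounds the treewidth. Conversely, {a, c, d, f, g} is a clique of size 5, and the vertices of any clique must share a bag in every tree decomposition; so some bag has ≥ 5 vertices and tw(G) ≥ 4. Therefore the treewidth is 4.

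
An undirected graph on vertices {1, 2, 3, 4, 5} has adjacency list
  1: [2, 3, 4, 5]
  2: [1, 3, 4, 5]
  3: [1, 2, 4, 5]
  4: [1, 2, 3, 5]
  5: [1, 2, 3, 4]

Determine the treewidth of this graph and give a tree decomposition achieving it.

Treewidth 4.
One optimal decomposition is:
Bags: B1 = {1, 2, 3, 4, 5}
Tree: (single bag)

With just one bag of size 5, the width is 5 − 1 = 4, so tw(G) ≤ 4. On the other hand G contains the 5-clique {1, 2, 3, 4, 5}. A clique must lie in a single bag of any decomposition, so no decomposition can have width below 4. Combining the bounds, tw(G) = 4.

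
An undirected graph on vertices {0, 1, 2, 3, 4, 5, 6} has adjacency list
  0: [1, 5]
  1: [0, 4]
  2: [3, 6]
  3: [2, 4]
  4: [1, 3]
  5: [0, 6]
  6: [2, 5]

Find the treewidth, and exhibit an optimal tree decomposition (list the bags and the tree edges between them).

Treewidth 2.
One optimal decomposition is:
Bags: B1 = {2, 3, 4}  B2 = {2, 4, 6}  B3 = {4, 5, 6}  B4 = {0, 4, 5}  B5 = {0, 1, 4}
Tree: B1–B2, B2–B3, B3–B4, B4–B5

The largest bag has 3 vertices, giving width 2; this decomposition certifies tw(G) ≤ 2. The edges 4–3–2–6–5–0–1–4 form a cycle, so G is not a tree and its treewidth is at least 2. Hence tw(G) = 2 exactly.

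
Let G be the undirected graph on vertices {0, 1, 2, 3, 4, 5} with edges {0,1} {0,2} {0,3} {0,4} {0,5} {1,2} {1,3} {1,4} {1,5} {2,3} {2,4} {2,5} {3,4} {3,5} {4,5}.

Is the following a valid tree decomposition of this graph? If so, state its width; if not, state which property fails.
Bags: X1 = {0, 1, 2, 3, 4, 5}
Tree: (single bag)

Vertex coverage: the bags together contain {0, 1, 2, 3, 4, 5}, the full vertex set. Edge coverage: each edge of G has both endpoints in at least one bag. Running intersection: for every vertex, the bags containing it form a connected subtree. All three properties hold, so this is a valid tree decomposition of width max|bag| − 1 = 5, and hence tw(G) ≤ 5.

Yes; width 5.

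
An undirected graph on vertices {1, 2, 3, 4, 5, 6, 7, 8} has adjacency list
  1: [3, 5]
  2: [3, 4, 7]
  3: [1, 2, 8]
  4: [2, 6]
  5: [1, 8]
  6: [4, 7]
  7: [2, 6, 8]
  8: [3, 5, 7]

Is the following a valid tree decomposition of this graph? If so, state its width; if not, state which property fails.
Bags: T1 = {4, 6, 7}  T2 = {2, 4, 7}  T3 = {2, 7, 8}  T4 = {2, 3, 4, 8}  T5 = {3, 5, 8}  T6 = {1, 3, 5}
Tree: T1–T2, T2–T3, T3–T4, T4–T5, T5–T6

No — bags containing vertex 4 are not connected in the tree.

A tree decomposition must satisfy three properties: every vertex lies in some bag; for every edge, both endpoints lie together in some bag; and for every vertex, the bags containing it form a connected subtree. Here bags containing vertex 4 are not connected in the tree, so the decomposition is invalid.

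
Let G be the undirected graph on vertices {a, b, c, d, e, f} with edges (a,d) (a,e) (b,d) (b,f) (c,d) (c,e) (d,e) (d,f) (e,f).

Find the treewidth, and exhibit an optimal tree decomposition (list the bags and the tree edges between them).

Every bag has size at most 3, so the width is 3 − 1 = 2 and tw(G) ≤ 2. For the lower bound, the 3 vertices {d, e, f} are pairwise adjacent, and any tree decomposition puts a clique entirely inside one bag — forcing width ≥ 2. Combining the bounds, tw(G) = 2.

Treewidth 2.
One such decomposition:
Bags: B1 = {d, e, f}  B2 = {c, d, e}  B3 = {a, d, e}  B4 = {b, d, f}
Tree: B1–B2, B1–B3, B1–B4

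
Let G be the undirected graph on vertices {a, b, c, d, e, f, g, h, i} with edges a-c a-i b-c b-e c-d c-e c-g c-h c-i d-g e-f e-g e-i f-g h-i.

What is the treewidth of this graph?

2

A width-2 tree decomposition is:
Bags: B1 = {a, c, i}  B2 = {c, e, i}  B3 = {c, e, g}  B4 = {c, h, i}  B5 = {b, c, e}  B6 = {c, d, g}  B7 = {e, f, g}
Tree: B1–B2, B2–B3, B2–B4, B2–B5, B3–B6, B3–B7
The largest bag has 3 vertices, giving width 2; this decomposition certifies tw(G) ≤ 2. For the lower bound, the 3 vertices {c, d, g} are pairwise adjacent, and any tree decomposition puts a clique entirely inside one bag — forcing width ≥ 2. Hence tw(G) = 2 exactly.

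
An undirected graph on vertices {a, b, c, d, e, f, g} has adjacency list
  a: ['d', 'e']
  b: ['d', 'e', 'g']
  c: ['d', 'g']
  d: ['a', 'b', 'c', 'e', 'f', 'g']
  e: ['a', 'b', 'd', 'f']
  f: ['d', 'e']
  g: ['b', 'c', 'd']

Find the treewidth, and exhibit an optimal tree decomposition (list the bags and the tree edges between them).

Treewidth 2.
Bags: B1 = {c, d, g}  B2 = {b, d, g}  B3 = {b, d, e}  B4 = {a, d, e}  B5 = {d, e, f}
Tree: B1–B2, B2–B3, B3–B4, B3–B5

Each bag holds 3 vertices, so the decomposition has width 2, which upper-bounds the treewidth. On the other hand G contains the 3-clique {c, d, g}. A clique must lie in a single bag of any decomposition, so no decomposition can have width below 2. The upper and lower bounds meet at 2, so that is the treewidth.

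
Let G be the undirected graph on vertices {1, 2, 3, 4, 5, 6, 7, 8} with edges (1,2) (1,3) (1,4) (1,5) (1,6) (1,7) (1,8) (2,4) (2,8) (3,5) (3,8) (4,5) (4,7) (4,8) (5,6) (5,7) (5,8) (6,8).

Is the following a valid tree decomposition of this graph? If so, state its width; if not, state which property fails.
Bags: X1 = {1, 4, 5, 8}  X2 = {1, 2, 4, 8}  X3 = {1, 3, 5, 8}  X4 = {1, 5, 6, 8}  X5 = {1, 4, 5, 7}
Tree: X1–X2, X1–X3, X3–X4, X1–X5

Yes; width 3.

Every vertex of G appears in some bag (union = {1, 2, 3, 4, 5, 6, 7, 8}); every edge is covered by a bag; and for each vertex v the set of bags containing v is connected in the bag tree. The decomposition is therefore valid. The largest bag has 4 vertices, so the width is 3.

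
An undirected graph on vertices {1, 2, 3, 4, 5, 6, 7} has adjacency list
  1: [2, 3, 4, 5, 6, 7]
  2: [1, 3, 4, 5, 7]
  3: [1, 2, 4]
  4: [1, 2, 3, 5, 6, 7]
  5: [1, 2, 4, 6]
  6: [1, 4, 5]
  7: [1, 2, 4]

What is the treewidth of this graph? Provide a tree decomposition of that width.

Treewidth 3.
Bags: B1 = {1, 2, 4, 5}  B2 = {1, 2, 4, 7}  B3 = {1, 2, 3, 4}  B4 = {1, 4, 5, 6}
Tree: B1–B2, B1–B3, B1–B4

The largest bag has 4 vertices, giving width 3; this decomposition certifies tw(G) ≤ 3. For the lower bound, the 4 vertices {1, 2, 3, 4} are pairwise adjacent, and any tree decomposition puts a clique entirely inside one bag — forcing width ≥ 3. The upper and lower bounds meet at 3, so that is the treewidth.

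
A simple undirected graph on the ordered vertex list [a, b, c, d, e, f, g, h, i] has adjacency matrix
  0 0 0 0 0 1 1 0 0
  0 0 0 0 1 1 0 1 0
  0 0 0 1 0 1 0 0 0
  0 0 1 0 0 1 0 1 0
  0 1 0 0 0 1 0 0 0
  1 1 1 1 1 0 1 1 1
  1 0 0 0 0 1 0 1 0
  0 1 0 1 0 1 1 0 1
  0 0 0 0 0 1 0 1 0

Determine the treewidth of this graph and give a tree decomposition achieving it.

Treewidth 2.
Bags: B1 = {f, g, h}  B2 = {b, f, h}  B3 = {b, e, f}  B4 = {a, f, g}  B5 = {d, f, h}  B6 = {c, d, f}  B7 = {f, h, i}
Tree: B1–B2, B2–B3, B1–B4, B2–B5, B5–B6, B1–B7

Each bag holds 3 vertices, so the decomposition has width 2, which upper-bounds the treewidth. On the other hand G contains the 3-clique {b, e, f}. A clique must lie in a single bag of any decomposition, so no decomposition can have width below 2. Therefore the treewidth is 2.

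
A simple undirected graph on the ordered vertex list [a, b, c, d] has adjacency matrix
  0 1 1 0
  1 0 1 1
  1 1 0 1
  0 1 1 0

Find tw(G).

2

A width-2 tree decomposition is:
Bags: B1 = {a, b, c}  B2 = {b, c, d}
Tree: B1–B2
Every bag has size at most 3, so the width is 3 − 1 = 2 and tw(G) ≤ 2. On the other hand G contains the 3-clique {b, c, d}. A clique must lie in a single bag of any decomposition, so no decomposition can have width below 2. Therefore the treewidth is 2.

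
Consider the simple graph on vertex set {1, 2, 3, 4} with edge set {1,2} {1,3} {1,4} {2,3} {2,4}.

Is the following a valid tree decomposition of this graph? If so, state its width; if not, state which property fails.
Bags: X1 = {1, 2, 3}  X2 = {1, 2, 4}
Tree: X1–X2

Yes; width 2.

Vertex coverage: the bags together contain {1, 2, 3, 4}, the full vertex set. Edge coverage: each edge of G has both endpoints in at least one bag. Running intersection: for every vertex, the bags containing it form a connected subtree. All three properties hold, so this is a valid tree decomposition of width max|bag| − 1 = 2, and hence tw(G) ≤ 2.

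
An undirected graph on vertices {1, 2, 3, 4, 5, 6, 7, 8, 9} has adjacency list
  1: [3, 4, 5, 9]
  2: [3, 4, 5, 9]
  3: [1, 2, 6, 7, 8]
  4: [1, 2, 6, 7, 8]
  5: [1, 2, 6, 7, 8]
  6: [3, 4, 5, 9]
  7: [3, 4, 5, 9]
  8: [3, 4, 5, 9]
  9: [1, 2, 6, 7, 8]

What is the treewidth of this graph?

4

A width-4 tree decomposition is:
Bags: B1 = {3, 4, 5, 6, 9}  B2 = {2, 3, 4, 5, 9}  B3 = {3, 4, 5, 8, 9}  B4 = {3, 4, 5, 7, 9}  B5 = {1, 3, 4, 5, 9}
Tree: B1–B2, B2–B3, B3–B4, B4–B5
The largest bag has 5 vertices, giving width 4; this decomposition certifies tw(G) ≤ 4. For the lower bound: the 5 vertex sets {6,9}, {2,4}, {5,8}, {3}, {7} are disjoint, each induces a connected subgraph, and every pair is joined by at least one edge of G. Contracting each set to a single vertex therefore yields K_{5} as a minor, and since treewidth is minor-monotone, tw(G) ≥ tw(K_{5}) = 4. Hence tw(G) = 4 exactly.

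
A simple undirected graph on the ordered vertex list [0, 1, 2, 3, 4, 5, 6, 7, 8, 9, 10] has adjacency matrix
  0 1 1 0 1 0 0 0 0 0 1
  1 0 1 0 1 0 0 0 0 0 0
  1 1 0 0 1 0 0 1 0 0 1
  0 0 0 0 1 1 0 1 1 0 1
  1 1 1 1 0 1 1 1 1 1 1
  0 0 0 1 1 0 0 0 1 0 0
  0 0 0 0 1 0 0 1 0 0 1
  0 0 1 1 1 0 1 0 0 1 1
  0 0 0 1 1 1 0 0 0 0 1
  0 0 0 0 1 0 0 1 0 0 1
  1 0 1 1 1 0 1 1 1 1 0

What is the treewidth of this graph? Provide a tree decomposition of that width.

Each bag holds 4 vertices, so the decomposition has width 3, which upper-bounds the treewidth. Conversely, {0, 1, 2, 4} is a clique of size 4, and the vertices of any clique must share a bag in every tree decomposition; so some bag has ≥ 4 vertices and tw(G) ≥ 3. The upper and lower bounds meet at 3, so that is the treewidth.

Treewidth 3.
Bags: B1 = {3, 4, 8, 10}  B2 = {3, 4, 7, 10}  B3 = {2, 4, 7, 10}  B4 = {0, 2, 4, 10}  B5 = {3, 4, 5, 8}  B6 = {4, 7, 9, 10}  B7 = {4, 6, 7, 10}  B8 = {0, 1, 2, 4}
Tree: B1–B2, B2–B3, B3–B4, B1–B5, B2–B6, B3–B7, B4–B8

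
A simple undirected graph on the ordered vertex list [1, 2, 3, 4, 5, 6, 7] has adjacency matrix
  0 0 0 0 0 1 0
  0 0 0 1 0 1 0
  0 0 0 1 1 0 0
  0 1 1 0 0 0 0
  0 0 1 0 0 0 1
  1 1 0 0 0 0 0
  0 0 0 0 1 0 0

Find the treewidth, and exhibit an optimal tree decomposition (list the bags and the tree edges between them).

The largest bag has 2 vertices, giving width 1; this decomposition certifies tw(G) ≤ 1. G has an edge, so its treewidth is at least 1. The upper and lower bounds meet at 1, so that is the treewidth.

Treewidth 1.
One optimal decomposition is:
Bags: B1 = {1, 6}  B2 = {2, 6}  B3 = {2, 4}  B4 = {3, 4}  B5 = {3, 5}  B6 = {5, 7}
Tree: B1–B2, B2–B3, B3–B4, B4–B5, B5–B6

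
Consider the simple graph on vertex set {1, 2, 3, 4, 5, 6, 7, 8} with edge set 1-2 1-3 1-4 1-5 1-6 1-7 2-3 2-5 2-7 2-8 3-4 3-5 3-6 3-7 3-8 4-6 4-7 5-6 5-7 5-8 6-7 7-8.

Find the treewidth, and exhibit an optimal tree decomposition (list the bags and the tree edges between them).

Every bag has size at most 5, so the width is 5 − 1 = 4 and tw(G) ≤ 4. Conversely, {2, 3, 5, 7, 8} is a clique of size 5, and the vertices of any clique must share a bag in every tree decomposition; so some bag has ≥ 5 vertices and tw(G) ≥ 4. Therefore the treewidth is 4.

Treewidth 4.
One such decomposition:
Bags: B1 = {1, 2, 3, 5, 7}  B2 = {1, 3, 5, 6, 7}  B3 = {2, 3, 5, 7, 8}  B4 = {1, 3, 4, 6, 7}
Tree: B1–B2, B1–B3, B2–B4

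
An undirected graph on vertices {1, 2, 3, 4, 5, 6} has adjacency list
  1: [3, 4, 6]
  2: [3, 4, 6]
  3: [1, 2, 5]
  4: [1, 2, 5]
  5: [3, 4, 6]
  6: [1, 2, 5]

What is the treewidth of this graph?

3

A width-3 tree decomposition is:
Bags: B1 = {1, 2, 3, 5}  B2 = {1, 2, 4, 5}  B3 = {1, 2, 5, 6}
Tree: B1–B2, B2–B3
Every bag has size at most 4, so the width is 4 − 1 = 3 and tw(G) ≤ 3. For the lower bound: the 4 vertex sets {2,3}, {4,5}, {1}, {6} are disjoint, each induces a connected subgraph, and every pair is joined by at least one edge of G. Contracting each set to a single vertex therefore yields K_{4} as a minor, and since treewidth is minor-monotone, tw(G) ≥ tw(K_{4}) = 3. Therefore the treewidth is 3.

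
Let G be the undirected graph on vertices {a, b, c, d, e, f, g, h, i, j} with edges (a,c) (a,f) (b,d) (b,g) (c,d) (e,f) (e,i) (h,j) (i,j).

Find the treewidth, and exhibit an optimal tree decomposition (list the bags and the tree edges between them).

Treewidth 1.
Bags: B1 = {b, g}  B2 = {b, d}  B3 = {c, d}  B4 = {a, c}  B5 = {a, f}  B6 = {e, f}  B7 = {e, i}  B8 = {i, j}  B9 = {h, j}
Tree: B1–B2, B2–B3, B3–B4, B4–B5, B5–B6, B6–B7, B7–B8, B8–B9

Every bag has size at most 2, so the width is 2 − 1 = 1 and tw(G) ≤ 1. Since G has at least one edge (e.g. g–b), it is not an edgeless graph, so tw(G) ≥ 1. Combining the bounds, tw(G) = 1.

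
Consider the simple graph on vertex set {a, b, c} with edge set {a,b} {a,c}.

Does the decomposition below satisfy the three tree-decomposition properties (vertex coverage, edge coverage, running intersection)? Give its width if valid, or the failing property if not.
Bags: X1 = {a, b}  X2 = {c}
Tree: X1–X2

No — edge (a,c) lies in no bag.

A tree decomposition must satisfy three properties: every vertex lies in some bag; for every edge, both endpoints lie together in some bag; and for every vertex, the bags containing it form a connected subtree. Here edge (a,c) lies in no bag, so the decomposition is invalid.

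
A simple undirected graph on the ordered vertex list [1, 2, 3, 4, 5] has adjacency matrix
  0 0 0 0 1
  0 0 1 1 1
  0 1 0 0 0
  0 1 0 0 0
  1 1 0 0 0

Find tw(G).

1

A width-1 tree decomposition is:
Bags: B1 = {2, 5}  B2 = {1, 5}  B3 = {2, 3}  B4 = {2, 4}
Tree: B1–B2, B1–B3, B1–B4
The largest bag has 2 vertices, giving width 1; this decomposition certifies tw(G) ≤ 1. G has an edge, so its treewidth is at least 1. Therefore the treewidth is 1.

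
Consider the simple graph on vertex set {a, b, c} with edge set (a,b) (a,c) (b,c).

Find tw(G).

A width-2 tree decomposition is:
Bags: B1 = {a, b, c}
Tree: (single bag)
With just one bag of size 3, the width is 3 − 1 = 2, so tw(G) ≤ 2. Conversely, {a, b, c} is a clique of size 3, and the vertices of any clique must share a bag in every tree decomposition; so some bag has ≥ 3 vertices and tw(G) ≥ 2. Hence tw(G) = 2 exactly.

2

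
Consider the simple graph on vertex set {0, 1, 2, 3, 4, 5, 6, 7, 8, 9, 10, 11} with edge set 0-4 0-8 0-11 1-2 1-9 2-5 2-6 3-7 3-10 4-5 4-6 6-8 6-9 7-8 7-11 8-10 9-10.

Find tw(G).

A width-3 tree decomposition is:
Bags: B1 = {1, 2, 4, 5}  B2 = {1, 2, 4, 6}  B3 = {1, 4, 6, 9}  B4 = {0, 4, 6, 9}  B5 = {0, 6, 8, 9}  B6 = {0, 8, 9, 10}  B7 = {0, 8, 10, 11}  B8 = {7, 8, 10, 11}  B9 = {3, 7, 10, 11}
Tree: B1–B2, B2–B3, B3–B4, B4–B5, B5–B6, B6–B7, B7–B8, B8–B9
Each bag holds 4 vertices, so the decomposition has width 3, which upper-bounds the treewidth. For the lower bound: the 4 vertex sets {1,2,5}, {4}, {6}, {0,8,9,10} are disjoint, each induces a connected subgraph, and every pair is joined by at least one edge of G. Contracting each set to a single vertex therefore yields K_{4} as a minor, and since treewidth is minor-monotone, tw(G) ≥ tw(K_{4}) = 3. Therefore the treewidth is 3.

3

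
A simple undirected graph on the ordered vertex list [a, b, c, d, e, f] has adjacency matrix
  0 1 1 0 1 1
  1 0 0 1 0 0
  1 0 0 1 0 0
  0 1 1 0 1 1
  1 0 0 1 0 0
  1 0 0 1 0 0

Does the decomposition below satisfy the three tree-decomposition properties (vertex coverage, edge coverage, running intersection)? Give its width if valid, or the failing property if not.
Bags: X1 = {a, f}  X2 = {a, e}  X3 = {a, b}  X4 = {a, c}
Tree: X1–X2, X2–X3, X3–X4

No — vertex d appears in no bag.

A tree decomposition must satisfy three properties: every vertex lies in some bag; for every edge, both endpoints lie together in some bag; and for every vertex, the bags containing it form a connected subtree. Here vertex d appears in no bag, so the decomposition is invalid.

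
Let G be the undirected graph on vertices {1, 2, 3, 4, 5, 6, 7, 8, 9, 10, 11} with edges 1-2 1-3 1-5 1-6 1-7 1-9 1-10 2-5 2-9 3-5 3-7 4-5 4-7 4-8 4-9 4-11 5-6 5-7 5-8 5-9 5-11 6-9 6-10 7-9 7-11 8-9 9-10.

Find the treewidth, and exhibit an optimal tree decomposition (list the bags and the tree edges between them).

Treewidth 3.
One optimal decomposition is:
Bags: B1 = {1, 5, 6, 9}  B2 = {1, 6, 9, 10}  B3 = {1, 5, 7, 9}  B4 = {1, 2, 5, 9}  B5 = {1, 3, 5, 7}  B6 = {4, 5, 7, 9}  B7 = {4, 5, 8, 9}  B8 = {4, 5, 7, 11}
Tree: B1–B2, B1–B3, B1–B4, B3–B5, B3–B6, B6–B7, B6–B8

The largest bag has 4 vertices, giving width 3; this decomposition certifies tw(G) ≤ 3. For the lower bound, the 4 vertices {1, 6, 9, 10} are pairwise adjacent, and any tree decomposition puts a clique entirely inside one bag — forcing width ≥ 3. Hence tw(G) = 3 exactly.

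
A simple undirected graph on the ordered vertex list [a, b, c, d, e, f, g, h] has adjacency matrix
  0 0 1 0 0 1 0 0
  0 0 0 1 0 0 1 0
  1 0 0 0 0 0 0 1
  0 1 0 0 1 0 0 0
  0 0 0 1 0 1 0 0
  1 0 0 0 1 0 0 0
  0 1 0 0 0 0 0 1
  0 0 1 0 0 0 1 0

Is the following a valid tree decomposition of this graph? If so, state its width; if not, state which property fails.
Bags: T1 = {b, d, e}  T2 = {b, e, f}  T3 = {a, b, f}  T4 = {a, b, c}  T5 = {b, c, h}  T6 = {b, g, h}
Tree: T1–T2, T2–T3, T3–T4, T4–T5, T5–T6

Yes; width 2.

Checking the three conditions: (i) the bags cover all of {a, b, c, d, e, f, g, h}; (ii) for each edge, some bag contains both endpoints; (iii) the bags containing any fixed vertex form a subtree. All hold, so the decomposition is valid with width 3 − 1 = 2.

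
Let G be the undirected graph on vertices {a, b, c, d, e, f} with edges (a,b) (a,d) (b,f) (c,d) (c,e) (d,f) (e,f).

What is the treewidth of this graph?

A width-2 tree decomposition is:
Bags: B1 = {a, b, d}  B2 = {b, d, f}  B3 = {c, d, f}  B4 = {c, e, f}
Tree: B1–B2, B2–B3, B3–B4
The largest bag has 3 vertices, giving width 2; this decomposition certifies tw(G) ≤ 2. Since a–b–f–d–a is a cycle in G, G is not acyclic. Forests are exactly the graphs of treewidth ≤ 1, so tw(G) ≥ 2. Therefore the treewidth is 2.

2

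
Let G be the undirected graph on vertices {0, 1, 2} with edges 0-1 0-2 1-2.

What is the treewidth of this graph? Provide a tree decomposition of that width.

A single bag containing all 3 vertices is trivially a valid decomposition of width 2. On the other hand G contains the 3-clique {0, 1, 2}. A clique must lie in a single bag of any decomposition, so no decomposition can have width below 2. Combining the bounds, tw(G) = 2.

Treewidth 2.
One optimal decomposition is:
Bags: B1 = {0, 1, 2}
Tree: (single bag)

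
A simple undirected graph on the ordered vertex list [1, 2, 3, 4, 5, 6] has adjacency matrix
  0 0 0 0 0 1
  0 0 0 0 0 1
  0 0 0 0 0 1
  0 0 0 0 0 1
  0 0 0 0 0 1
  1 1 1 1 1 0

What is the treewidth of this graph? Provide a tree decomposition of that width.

Each bag holds 2 vertices, so the decomposition has width 1, which upper-bounds the treewidth. Any graph with an edge has treewidth ≥ 1, and G has the edge 6–2. Hence tw(G) = 1 exactly.

Treewidth 1.
One such decomposition:
Bags: B1 = {2, 6}  B2 = {5, 6}  B3 = {4, 6}  B4 = {1, 6}  B5 = {3, 6}
Tree: B1–B2, B2–B3, B1–B4, B1–B5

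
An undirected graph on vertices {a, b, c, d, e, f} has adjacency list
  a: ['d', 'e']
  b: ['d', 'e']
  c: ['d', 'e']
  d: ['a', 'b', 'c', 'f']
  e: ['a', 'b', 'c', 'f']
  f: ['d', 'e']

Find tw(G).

2

A width-2 tree decomposition is:
Bags: B1 = {c, d, e}  B2 = {a, d, e}  B3 = {b, d, e}  B4 = {d, e, f}
Tree: B1–B2, B2–B3, B3–B4
Every bag has size at most 3, so the width is 3 − 1 = 2 and tw(G) ≤ 2. Since d–c–e–a–d is a cycle in G, G is not acyclic. Forests are exactly the graphs of treewidth ≤ 1, so tw(G) ≥ 2. Combining the bounds, tw(G) = 2.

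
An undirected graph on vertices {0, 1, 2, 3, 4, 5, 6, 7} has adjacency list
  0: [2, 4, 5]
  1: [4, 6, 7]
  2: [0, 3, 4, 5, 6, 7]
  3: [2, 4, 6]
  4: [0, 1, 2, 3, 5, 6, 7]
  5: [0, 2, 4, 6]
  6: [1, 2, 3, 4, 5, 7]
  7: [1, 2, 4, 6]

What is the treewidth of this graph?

3

A width-3 tree decomposition is:
Bags: B1 = {0, 2, 4, 5}  B2 = {2, 4, 5, 6}  B3 = {2, 4, 6, 7}  B4 = {2, 3, 4, 6}  B5 = {1, 4, 6, 7}
Tree: B1–B2, B2–B3, B3–B4, B3–B5
The largest bag has 4 vertices, giving width 3; this decomposition certifies tw(G) ≤ 3. For the lower bound, the 4 vertices {1, 4, 6, 7} are pairwise adjacent, and any tree decomposition puts a clique entirely inside one bag — forcing width ≥ 3. Therefore the treewidth is 3.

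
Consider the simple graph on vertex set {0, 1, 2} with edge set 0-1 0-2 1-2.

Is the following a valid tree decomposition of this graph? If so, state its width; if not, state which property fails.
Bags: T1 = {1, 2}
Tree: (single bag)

No — vertex 0 appears in no bag.

A tree decomposition must satisfy three properties: every vertex lies in some bag; for every edge, both endpoints lie together in some bag; and for every vertex, the bags containing it form a connected subtree. Here vertex 0 appears in no bag, so the decomposition is invalid.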